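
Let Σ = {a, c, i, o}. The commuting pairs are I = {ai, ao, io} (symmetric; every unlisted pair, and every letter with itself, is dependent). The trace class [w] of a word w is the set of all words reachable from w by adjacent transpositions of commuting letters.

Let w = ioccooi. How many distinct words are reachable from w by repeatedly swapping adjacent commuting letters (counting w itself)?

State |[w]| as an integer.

6

0(i) covers ∅
1(o) covers ∅
2(c) covers 0:i, 1:o
3(c) covers 2:c
4(o) covers 3:c
5(o) covers 4:o
6(i) covers 3:c
floor of heap: 0:i, 1:o
completions by unplaced set U, small U first (add the entries for U minus each lowest piece of U):
  |U|=1: {5}:1  {6}:1
  |U|=2: {4,5}:1  {5,6}:2
  |U|=3: {4,5,6}:3
  |U|=4: {3,4,5,6}:3
  |U|=5: {2,3,4,5,6}:3
  start at 0(i): 3
  start at 1(o): 3
sum over floor = 6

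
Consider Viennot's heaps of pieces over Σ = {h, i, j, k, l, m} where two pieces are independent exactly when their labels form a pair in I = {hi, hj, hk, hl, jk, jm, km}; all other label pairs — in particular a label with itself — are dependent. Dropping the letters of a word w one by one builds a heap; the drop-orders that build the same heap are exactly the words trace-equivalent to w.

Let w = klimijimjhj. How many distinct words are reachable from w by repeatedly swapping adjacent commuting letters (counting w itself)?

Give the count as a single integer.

6

#0=k has no predecessor
#1=l depends on [0:k]
#2=i depends on [1:l]
#3=m depends on [2:i]
#4=i depends on [3:m]
#5=j depends on [4:i]
#6=i depends on [5:j]
#7=m depends on [6:i]
#8=j depends on [6:i]
#9=h depends on [7:m]
#10=j depends on [8:j]
sources: [0:k]
N(rest) = Σ N(rest − s) over sources s of rest; N(one piece) = 1:
  size 1 → [9]=1  [10]=1
  size 2 → [7,9]=1  [8,10]=1  [9,10]=2
  size 3 → [7,9,10]=3  [8,9,10]=3
  size 4 → [7,8,9,10]=6
  size 5 → [6,7,8,9,10]=6
  size 6 → [5,6,7,8,9,10]=6
  size 7 → [4,5,6,7,8,9,10]=6
  size 8 → [3,4,5,6,7,8,9,10]=6
  size 9 → [2,3,4,5,6,7,8,9,10]=6
  first=0(k) contributes 6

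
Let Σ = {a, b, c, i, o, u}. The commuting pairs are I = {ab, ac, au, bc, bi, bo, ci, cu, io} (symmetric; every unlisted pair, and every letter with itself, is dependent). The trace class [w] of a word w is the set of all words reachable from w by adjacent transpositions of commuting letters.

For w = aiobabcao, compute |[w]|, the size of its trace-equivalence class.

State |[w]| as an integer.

#0=a has no predecessor
#1=i depends on [0:a]
#2=o depends on [0:a]
#3=b has no predecessor
#4=a depends on [1:i, 2:o]
#5=b depends on [3:b]
#6=c depends on [2:o]
#7=a depends on [4:a]
#8=o depends on [6:c, 7:a]
sources: [0:a, 3:b]
N(rest) = Σ N(rest − s) over sources s of rest; N(one piece) = 1:
  size 1 → [5]=1  [8]=1
  size 2 → [3,5]=1  [5,8]=2  [6,8]=1  [7,8]=1
  size 3 → [3,5,8]=3  [4,7,8]=1  [5,6,8]=3  [5,7,8]=3  [6,7,8]=2
  size 4 → [1,4,7,8]=1  [3,5,6,8]=6  [3,5,7,8]=6  [4,5,7,8]=4  [4,6,7,8]=3  [5,6,7,8]=8
  size 5 → [1,4,5,7,8]=5  [1,4,6,7,8]=4  [2,4,6,7,8]=3  [3,4,5,7,8]=10  [3,5,6,7,8]=20  [4,5,6,7,8]=15
  size 6 → [1,2,4,6,7,8]=7  [1,3,4,5,7,8]=15  [1,4,5,6,7,8]=24  [2,4,5,6,7,8]=18  [3,4,5,6,7,8]=45
  size 7 → [0,1,2,4,6,7,8]=7  [1,2,4,5,6,7,8]=49  [1,3,4,5,6,7,8]=84  [2,3,4,5,6,7,8]=63
  first=0(a) contributes 196
  first=3(b) contributes 56
|[w]| = 252

252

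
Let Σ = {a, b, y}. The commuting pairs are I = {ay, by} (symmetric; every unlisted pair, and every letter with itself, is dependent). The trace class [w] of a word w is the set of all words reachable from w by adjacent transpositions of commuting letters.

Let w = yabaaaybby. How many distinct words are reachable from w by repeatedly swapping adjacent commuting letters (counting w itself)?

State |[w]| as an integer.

drop 0:y onto floor
drop 1:a onto floor
drop 2:b onto {1:a}
drop 3:a onto {2:b}
drop 4:a onto {3:a}
drop 5:a onto {4:a}
drop 6:y onto {0:y}
drop 7:b onto {5:a}
drop 8:b onto {7:b}
drop 9:y onto {6:y}
ground layer = {0:y, 1:a}
drop-orders for the pieces not yet dropped (sum over which currently-grounded one goes next):
  1 to go: {8} 1  {9} 1
  2 to go: {6,9} 1  {7,8} 1  {8,9} 2
  3 to go: {0,6,9} 1  {5,7,8} 1  {6,8,9} 3  {7,8,9} 3
  4 to go: {0,6,8,9} 4  {4,5,7,8} 1  {5,7,8,9} 4  {6,7,8,9} 6
  5 to go: {0,6,7,8,9} 10  {3,4,5,7,8} 1  {4,5,7,8,9} 5  {5,6,7,8,9} 10
  6 to go: {0,5,6,7,8,9} 20  {2,3,4,5,7,8} 1  {3,4,5,7,8,9} 6  {4,5,6,7,8,9} 15
  7 to go: {0,4,5,6,7,8,9} 35  {1,2,3,4,5,7,8} 1  {2,3,4,5,7,8,9} 7  {3,4,5,6,7,8,9} 21
  8 to go: {0,3,4,5,6,7,8,9} 56  {1,2,3,4,5,7,8,9} 8  {2,3,4,5,6,7,8,9} 28
  if 0:y drops first: 36 orders
  if 1:a drops first: 84 orders
heap linearizations: 120

120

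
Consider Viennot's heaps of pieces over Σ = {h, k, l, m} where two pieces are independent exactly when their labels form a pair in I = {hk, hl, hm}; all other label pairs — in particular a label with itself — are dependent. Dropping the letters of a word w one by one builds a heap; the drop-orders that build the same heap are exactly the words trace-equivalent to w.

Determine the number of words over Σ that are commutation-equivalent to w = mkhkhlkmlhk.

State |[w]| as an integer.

piece 0:m — minimal
piece 1:k rests on {0:m}
piece 2:h — minimal
piece 3:k rests on {1:k}
piece 4:h rests on {2:h}
piece 5:l rests on {3:k}
piece 6:k rests on {5:l}
piece 7:m rests on {6:k}
piece 8:l rests on {7:m}
piece 9:h rests on {4:h}
piece 10:k rests on {8:l}
minimal pieces: {0:m, 2:h}
ways to finish when only these pieces remain (= sum over removing one remaining piece with nothing left below it):
  1 left: {9}→1  {10}→1
  2 left: {4,9}→1  {8,10}→1  {9,10}→2
  3 left: {2,4,9}→1  {4,9,10}→3  {7,8,10}→1  {8,9,10}→3
  4 left: {2,4,9,10}→4  {4,8,9,10}→6  {6,7,8,10}→1  {7,8,9,10}→4
  5 left: {2,4,8,9,10}→10  {4,7,8,9,10}→10  {5,6,7,8,10}→1  {6,7,8,9,10}→5
  6 left: {2,4,7,8,9,10}→20  {3,5,6,7,8,10}→1  {4,6,7,8,9,10}→15  {5,6,7,8,9,10}→6
  7 left: {1,3,5,6,7,8,10}→1  {2,4,6,7,8,9,10}→35  {3,5,6,7,8,9,10}→7  {4,5,6,7,8,9,10}→21
  8 left: {0,1,3,5,6,7,8,10}→1  {1,3,5,6,7,8,9,10}→8  {2,4,5,6,7,8,9,10}→56  {3,4,5,6,7,8,9,10}→28
  9 left: {0,1,3,5,6,7,8,9,10}→9  {1,3,4,5,6,7,8,9,10}→36  {2,3,4,5,6,7,8,9,10}→84
  placing 0:m first → 120 extensions
  placing 2:h first → 45 extensions
total linear extensions = 165

165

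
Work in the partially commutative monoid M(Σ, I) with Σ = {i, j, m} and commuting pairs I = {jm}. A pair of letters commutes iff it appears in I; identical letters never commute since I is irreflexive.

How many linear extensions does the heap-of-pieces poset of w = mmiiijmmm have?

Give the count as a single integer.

piece 0:m — minimal
piece 1:m rests on {0:m}
piece 2:i rests on {1:m}
piece 3:i rests on {2:i}
piece 4:i rests on {3:i}
piece 5:j rests on {4:i}
piece 6:m rests on {4:i}
piece 7:m rests on {6:m}
piece 8:m rests on {7:m}
minimal pieces: {0:m}
ways to finish when only these pieces remain (= sum over removing one remaining piece with nothing left below it):
  1 left: {5}→1  {8}→1
  2 left: {5,8}→2  {7,8}→1
  3 left: {5,7,8}→3  {6,7,8}→1
  4 left: {5,6,7,8}→4
  5 left: {4,5,6,7,8}→4
  6 left: {3,4,5,6,7,8}→4
  7 left: {2,3,4,5,6,7,8}→4
  placing 0:m first → 4 extensions

4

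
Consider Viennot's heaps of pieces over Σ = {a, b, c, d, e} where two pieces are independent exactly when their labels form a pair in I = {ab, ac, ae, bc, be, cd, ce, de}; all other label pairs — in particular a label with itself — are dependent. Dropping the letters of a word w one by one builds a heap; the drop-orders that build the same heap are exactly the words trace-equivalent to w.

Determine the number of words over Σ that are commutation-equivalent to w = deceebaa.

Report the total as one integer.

840

drop 0:d onto floor
drop 1:e onto floor
drop 2:c onto floor
drop 3:e onto {1:e}
drop 4:e onto {3:e}
drop 5:b onto {0:d}
drop 6:a onto {0:d}
drop 7:a onto {6:a}
ground layer = {0:d, 1:e, 2:c}
drop-orders for the pieces not yet dropped (sum over which currently-grounded one goes next):
  1 to go: {2} 1  {4} 1  {5} 1  {7} 1
  2 to go: {2,4} 2  {2,5} 2  {2,7} 2  {3,4} 1  {4,5} 2  {4,7} 2  {5,7} 2  {6,7} 1
  3 to go: {1,3,4} 1  {2,3,4} 3  {2,4,5} 6  {2,4,7} 6  {2,5,7} 6  {2,6,7} 3  {3,4,5} 3  {3,4,7} 3  {4,5,7} 6  {4,6,7} 3  {5,6,7} 3
  4 to go: {0,5,6,7} 3  {1,2,3,4} 4  {1,3,4,5} 4  {1,3,4,7} 4  {2,3,4,5} 12  {2,3,4,7} 12  {2,4,5,7} 24  {2,4,6,7} 12  {2,5,6,7} 12  {3,4,5,7} 12  {3,4,6,7} 6  {4,5,6,7} 12
  5 to go: {0,2,5,6,7} 15  {0,4,5,6,7} 15  {1,2,3,4,5} 20  {1,2,3,4,7} 20  {1,3,4,5,7} 20  {1,3,4,6,7} 10  {2,3,4,5,7} 60  {2,3,4,6,7} 30  {2,4,5,6,7} 60  {3,4,5,6,7} 30
  6 to go: {0,2,4,5,6,7} 90  {0,3,4,5,6,7} 45  {1,2,3,4,5,7} 120  {1,2,3,4,6,7} 60  {1,3,4,5,6,7} 60  {2,3,4,5,6,7} 180
  if 0:d drops first: 420 orders
  if 1:e drops first: 315 orders
  if 2:c drops first: 105 orders
heap linearizations: 840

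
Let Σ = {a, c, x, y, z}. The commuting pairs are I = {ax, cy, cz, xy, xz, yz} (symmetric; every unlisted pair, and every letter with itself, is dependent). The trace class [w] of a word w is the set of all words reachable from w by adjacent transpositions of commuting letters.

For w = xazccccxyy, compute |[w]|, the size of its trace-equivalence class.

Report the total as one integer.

420

0(x) covers ∅
1(a) covers ∅
2(z) covers 1:a
3(c) covers 0:x, 1:a
4(c) covers 3:c
5(c) covers 4:c
6(c) covers 5:c
7(x) covers 6:c
8(y) covers 1:a
9(y) covers 8:y
floor of heap: 0:x, 1:a
completions by unplaced set U, small U first (add the entries for U minus each lowest piece of U):
  |U|=1: {2}:1  {7}:1  {9}:1
  |U|=2: {2,7}:2  {2,9}:2  {6,7}:1  {7,9}:2  {8,9}:1
  |U|=3: {2,6,7}:3  {2,7,9}:6  {2,8,9}:3  {5,6,7}:1  {6,7,9}:3  {7,8,9}:3
  |U|=4: {2,5,6,7}:4  {2,6,7,9}:12  {2,7,8,9}:12  {4,5,6,7}:1  {5,6,7,9}:4  {6,7,8,9}:6
  |U|=5: {2,4,5,6,7}:5  {2,5,6,7,9}:20  {2,6,7,8,9}:30  {3,4,5,6,7}:1  {4,5,6,7,9}:5  {5,6,7,8,9}:10
  |U|=6: {0,3,4,5,6,7}:1  {2,3,4,5,6,7}:6  {2,4,5,6,7,9}:30  {2,5,6,7,8,9}:60  {3,4,5,6,7,9}:6  {4,5,6,7,8,9}:15
  |U|=7: {0,2,3,4,5,6,7}:7  {0,3,4,5,6,7,9}:7  {2,3,4,5,6,7,9}:42  {2,4,5,6,7,8,9}:105  {3,4,5,6,7,8,9}:21
  |U|=8: {0,2,3,4,5,6,7,9}:56  {0,3,4,5,6,7,8,9}:28  {2,3,4,5,6,7,8,9}:168
  start at 0(x): 168
  start at 1(a): 252
sum over floor = 420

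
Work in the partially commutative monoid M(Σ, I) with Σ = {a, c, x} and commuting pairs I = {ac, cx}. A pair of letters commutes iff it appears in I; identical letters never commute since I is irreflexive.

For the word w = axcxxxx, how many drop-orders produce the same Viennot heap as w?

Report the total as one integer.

7

#0=a has no predecessor
#1=x depends on [0:a]
#2=c has no predecessor
#3=x depends on [1:x]
#4=x depends on [3:x]
#5=x depends on [4:x]
#6=x depends on [5:x]
sources: [0:a, 2:c]
N(rest) = Σ N(rest − s) over sources s of rest; N(one piece) = 1:
  size 1 → [2]=1  [6]=1
  size 2 → [2,6]=2  [5,6]=1
  size 3 → [2,5,6]=3  [4,5,6]=1
  size 4 → [2,4,5,6]=4  [3,4,5,6]=1
  size 5 → [1,3,4,5,6]=1  [2,3,4,5,6]=5
  first=0(a) contributes 6
  first=2(c) contributes 1
|[w]| = 7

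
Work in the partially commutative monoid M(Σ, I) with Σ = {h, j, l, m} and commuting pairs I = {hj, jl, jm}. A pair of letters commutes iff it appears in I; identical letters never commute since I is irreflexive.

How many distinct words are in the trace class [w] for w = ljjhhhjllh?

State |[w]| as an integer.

120

#0=l has no predecessor
#1=j has no predecessor
#2=j depends on [1:j]
#3=h depends on [0:l]
#4=h depends on [3:h]
#5=h depends on [4:h]
#6=j depends on [2:j]
#7=l depends on [5:h]
#8=l depends on [7:l]
#9=h depends on [8:l]
sources: [0:l, 1:j]
N(rest) = Σ N(rest − s) over sources s of rest; N(one piece) = 1:
  size 1 → [6]=1  [9]=1
  size 2 → [2,6]=1  [6,9]=2  [8,9]=1
  size 3 → [1,2,6]=1  [2,6,9]=3  [6,8,9]=3  [7,8,9]=1
  size 4 → [1,2,6,9]=4  [2,6,8,9]=6  [5,7,8,9]=1  [6,7,8,9]=4
  size 5 → [1,2,6,8,9]=10  [2,6,7,8,9]=10  [4,5,7,8,9]=1  [5,6,7,8,9]=5
  size 6 → [1,2,6,7,8,9]=20  [2,5,6,7,8,9]=15  [3,4,5,7,8,9]=1  [4,5,6,7,8,9]=6
  size 7 → [0,3,4,5,7,8,9]=1  [1,2,5,6,7,8,9]=35  [2,4,5,6,7,8,9]=21  [3,4,5,6,7,8,9]=7
  size 8 → [0,3,4,5,6,7,8,9]=8  [1,2,4,5,6,7,8,9]=56  [2,3,4,5,6,7,8,9]=28
  first=0(l) contributes 84
  first=1(j) contributes 36
|[w]| = 120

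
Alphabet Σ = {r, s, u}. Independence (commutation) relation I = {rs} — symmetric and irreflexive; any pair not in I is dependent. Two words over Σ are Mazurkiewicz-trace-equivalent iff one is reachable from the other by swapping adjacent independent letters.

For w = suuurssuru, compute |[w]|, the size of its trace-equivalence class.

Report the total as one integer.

3

0(s) covers ∅
1(u) covers 0:s
2(u) covers 1:u
3(u) covers 2:u
4(r) covers 3:u
5(s) covers 3:u
6(s) covers 5:s
7(u) covers 4:r, 6:s
8(r) covers 7:u
9(u) covers 8:r
floor of heap: 0:s
completions by unplaced set U, small U first (add the entries for U minus each lowest piece of U):
  |U|=1: {9}:1
  |U|=2: {8,9}:1
  |U|=3: {7,8,9}:1
  |U|=4: {4,7,8,9}:1  {6,7,8,9}:1
  |U|=5: {4,6,7,8,9}:2  {5,6,7,8,9}:1
  |U|=6: {4,5,6,7,8,9}:3
  |U|=7: {3,4,5,6,7,8,9}:3
  |U|=8: {2,3,4,5,6,7,8,9}:3
  start at 0(s): 3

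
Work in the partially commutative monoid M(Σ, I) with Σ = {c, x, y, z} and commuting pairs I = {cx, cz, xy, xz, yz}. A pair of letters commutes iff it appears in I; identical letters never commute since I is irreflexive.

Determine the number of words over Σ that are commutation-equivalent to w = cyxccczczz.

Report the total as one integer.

piece 0:c — minimal
piece 1:y rests on {0:c}
piece 2:x — minimal
piece 3:c rests on {1:y}
piece 4:c rests on {3:c}
piece 5:c rests on {4:c}
piece 6:z — minimal
piece 7:c rests on {5:c}
piece 8:z rests on {6:z}
piece 9:z rests on {8:z}
minimal pieces: {0:c, 2:x, 6:z}
ways to finish when only these pieces remain (= sum over removing one remaining piece with nothing left below it):
  1 left: {2}→1  {7}→1  {9}→1
  2 left: {2,7}→2  {2,9}→2  {5,7}→1  {7,9}→2  {8,9}→1
  3 left: {2,5,7}→3  {2,7,9}→6  {2,8,9}→3  {4,5,7}→1  {5,7,9}→3  {6,8,9}→1  {7,8,9}→3
  4 left: {2,4,5,7}→4  {2,5,7,9}→12  {2,6,8,9}→4  {2,7,8,9}→12  {3,4,5,7}→1  {4,5,7,9}→4  {5,7,8,9}→6  {6,7,8,9}→4
  5 left: {1,3,4,5,7}→1  {2,3,4,5,7}→5  {2,4,5,7,9}→20  {2,5,7,8,9}→30  {2,6,7,8,9}→20  {3,4,5,7,9}→5  {4,5,7,8,9}→10  {5,6,7,8,9}→10
  6 left: {0,1,3,4,5,7}→1  {1,2,3,4,5,7}→6  {1,3,4,5,7,9}→6  {2,3,4,5,7,9}→30  {2,4,5,7,8,9}→60  {2,5,6,7,8,9}→60  {3,4,5,7,8,9}→15  {4,5,6,7,8,9}→20
  7 left: {0,1,2,3,4,5,7}→7  {0,1,3,4,5,7,9}→7  {1,2,3,4,5,7,9}→42  {1,3,4,5,7,8,9}→21  {2,3,4,5,7,8,9}→105  {2,4,5,6,7,8,9}→140  {3,4,5,6,7,8,9}→35
  8 left: {0,1,2,3,4,5,7,9}→56  {0,1,3,4,5,7,8,9}→28  {1,2,3,4,5,7,8,9}→168  {1,3,4,5,6,7,8,9}→56  {2,3,4,5,6,7,8,9}→280
  placing 0:c first → 504 extensions
  placing 2:x first → 84 extensions
  placing 6:z first → 252 extensions
total linear extensions = 840

840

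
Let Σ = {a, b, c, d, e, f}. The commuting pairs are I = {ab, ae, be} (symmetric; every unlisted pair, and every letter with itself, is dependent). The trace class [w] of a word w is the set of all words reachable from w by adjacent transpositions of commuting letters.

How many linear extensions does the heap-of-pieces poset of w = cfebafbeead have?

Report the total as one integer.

72

drop 0:c onto floor
drop 1:f onto {0:c}
drop 2:e onto {1:f}
drop 3:b onto {1:f}
drop 4:a onto {1:f}
drop 5:f onto {2:e, 3:b, 4:a}
drop 6:b onto {5:f}
drop 7:e onto {5:f}
drop 8:e onto {7:e}
drop 9:a onto {5:f}
drop 10:d onto {6:b, 8:e, 9:a}
ground layer = {0:c}
drop-orders for the pieces not yet dropped (sum over which currently-grounded one goes next):
  1 to go: {10} 1
  2 to go: {6,10} 1  {8,10} 1  {9,10} 1
  3 to go: {6,8,10} 2  {6,9,10} 2  {7,8,10} 1  {8,9,10} 2
  4 to go: {6,7,8,10} 3  {6,8,9,10} 6  {7,8,9,10} 3
  5 to go: {6,7,8,9,10} 12
  6 to go: {5,6,7,8,9,10} 12
  7 to go: {2,5,6,7,8,9,10} 12  {3,5,6,7,8,9,10} 12  {4,5,6,7,8,9,10} 12
  8 to go: {2,3,5,6,7,8,9,10} 24  {2,4,5,6,7,8,9,10} 24  {3,4,5,6,7,8,9,10} 24
  9 to go: {2,3,4,5,6,7,8,9,10} 72
  if 0:c drops first: 72 orders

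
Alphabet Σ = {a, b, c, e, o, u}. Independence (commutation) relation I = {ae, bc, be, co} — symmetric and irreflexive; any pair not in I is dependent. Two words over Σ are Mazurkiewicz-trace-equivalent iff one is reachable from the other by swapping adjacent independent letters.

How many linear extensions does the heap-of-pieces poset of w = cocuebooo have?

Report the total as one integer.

6

piece 0:c — minimal
piece 1:o — minimal
piece 2:c rests on {0:c}
piece 3:u rests on {1:o, 2:c}
piece 4:e rests on {3:u}
piece 5:b rests on {3:u}
piece 6:o rests on {4:e, 5:b}
piece 7:o rests on {6:o}
piece 8:o rests on {7:o}
minimal pieces: {0:c, 1:o}
ways to finish when only these pieces remain (= sum over removing one remaining piece with nothing left below it):
  1 left: {8}→1
  2 left: {7,8}→1
  3 left: {6,7,8}→1
  4 left: {4,6,7,8}→1  {5,6,7,8}→1
  5 left: {4,5,6,7,8}→2
  6 left: {3,4,5,6,7,8}→2
  7 left: {1,3,4,5,6,7,8}→2  {2,3,4,5,6,7,8}→2
  placing 0:c first → 4 extensions
  placing 1:o first → 2 extensions
total linear extensions = 6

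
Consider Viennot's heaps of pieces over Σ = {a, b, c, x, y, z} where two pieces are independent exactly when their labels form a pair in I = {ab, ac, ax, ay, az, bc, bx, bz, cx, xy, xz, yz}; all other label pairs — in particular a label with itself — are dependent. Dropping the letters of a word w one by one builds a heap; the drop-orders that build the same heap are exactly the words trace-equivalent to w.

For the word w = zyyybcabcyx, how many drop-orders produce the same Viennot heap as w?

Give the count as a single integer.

0(z) covers ∅
1(y) covers ∅
2(y) covers 1:y
3(y) covers 2:y
4(b) covers 3:y
5(c) covers 0:z, 3:y
6(a) covers ∅
7(b) covers 4:b
8(c) covers 5:c
9(y) covers 7:b, 8:c
10(x) covers ∅
floor of heap: 0:z, 1:y, 6:a, 10:x
completions by unplaced set U, small U first (add the entries for U minus each lowest piece of U):
  |U|=1: {6}:1  {9}:1  {10}:1
  |U|=2: {6,9}:2  {6,10}:2  {7,9}:1  {8,9}:1  {9,10}:2
  |U|=3: {4,7,9}:1  {5,8,9}:1  {6,7,9}:3  {6,8,9}:3  {6,9,10}:6  {7,8,9}:2  {7,9,10}:3  {8,9,10}:3
  |U|=4: {0,5,8,9}:1  {4,6,7,9}:4  {4,7,8,9}:3  {4,7,9,10}:4  {5,6,8,9}:4  {5,7,8,9}:3  {5,8,9,10}:4  {6,7,8,9}:8  {6,7,9,10}:12  {6,8,9,10}:12  {7,8,9,10}:8
  |U|=5: {0,5,6,8,9}:5  {0,5,7,8,9}:4  {0,5,8,9,10}:5  {4,5,7,8,9}:6  {4,6,7,8,9}:15  {4,6,7,9,10}:20  {4,7,8,9,10}:15  {5,6,7,8,9}:15  {5,6,8,9,10}:20  {5,7,8,9,10}:15  {6,7,8,9,10}:40
  |U|=6: {0,4,5,7,8,9}:10  {0,5,6,7,8,9}:24  {0,5,6,8,9,10}:30  {0,5,7,8,9,10}:24  {3,4,5,7,8,9}:6  {4,5,6,7,8,9}:36  {4,5,7,8,9,10}:36  {4,6,7,8,9,10}:90  {5,6,7,8,9,10}:90
  |U|=7: {0,3,4,5,7,8,9}:16  {0,4,5,6,7,8,9}:70  {0,4,5,7,8,9,10}:70  {0,5,6,7,8,9,10}:168  {2,3,4,5,7,8,9}:6  {3,4,5,6,7,8,9}:42  {3,4,5,7,8,9,10}:42  {4,5,6,7,8,9,10}:252
  |U|=8: {0,2,3,4,5,7,8,9}:22  {0,3,4,5,6,7,8,9}:128  {0,3,4,5,7,8,9,10}:128  {0,4,5,6,7,8,9,10}:560  {1,2,3,4,5,7,8,9}:6  {2,3,4,5,6,7,8,9}:48  {2,3,4,5,7,8,9,10}:48  {3,4,5,6,7,8,9,10}:336
  |U|=9: {0,1,2,3,4,5,7,8,9}:28  {0,2,3,4,5,6,7,8,9}:198  {0,2,3,4,5,7,8,9,10}:198  {0,3,4,5,6,7,8,9,10}:1152  {1,2,3,4,5,6,7,8,9}:54  {1,2,3,4,5,7,8,9,10}:54  {2,3,4,5,6,7,8,9,10}:432
  start at 0(z): 540
  start at 1(y): 1980
  start at 6(a): 280
  start at 10(x): 280
sum over floor = 3080

3080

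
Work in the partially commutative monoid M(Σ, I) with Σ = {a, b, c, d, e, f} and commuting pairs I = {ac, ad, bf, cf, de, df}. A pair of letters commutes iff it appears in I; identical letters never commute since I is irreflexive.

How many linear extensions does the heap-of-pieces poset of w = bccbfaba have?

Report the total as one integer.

piece 0:b — minimal
piece 1:c rests on {0:b}
piece 2:c rests on {1:c}
piece 3:b rests on {2:c}
piece 4:f — minimal
piece 5:a rests on {3:b, 4:f}
piece 6:b rests on {5:a}
piece 7:a rests on {6:b}
minimal pieces: {0:b, 4:f}
ways to finish when only these pieces remain (= sum over removing one remaining piece with nothing left below it):
  1 left: {7}→1
  2 left: {6,7}→1
  3 left: {5,6,7}→1
  4 left: {3,5,6,7}→1  {4,5,6,7}→1
  5 left: {2,3,5,6,7}→1  {3,4,5,6,7}→2
  6 left: {1,2,3,5,6,7}→1  {2,3,4,5,6,7}→3
  placing 0:b first → 4 extensions
  placing 4:f first → 1 extensions
total linear extensions = 5

5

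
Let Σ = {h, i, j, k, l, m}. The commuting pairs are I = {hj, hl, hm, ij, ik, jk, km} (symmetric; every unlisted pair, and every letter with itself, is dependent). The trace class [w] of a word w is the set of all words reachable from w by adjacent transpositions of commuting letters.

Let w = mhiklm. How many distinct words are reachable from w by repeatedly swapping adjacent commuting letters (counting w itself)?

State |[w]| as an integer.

drop 0:m onto floor
drop 1:h onto floor
drop 2:i onto {0:m, 1:h}
drop 3:k onto {1:h}
drop 4:l onto {2:i, 3:k}
drop 5:m onto {4:l}
ground layer = {0:m, 1:h}
drop-orders for the pieces not yet dropped (sum over which currently-grounded one goes next):
  1 to go: {5} 1
  2 to go: {4,5} 1
  3 to go: {2,4,5} 1  {3,4,5} 1
  4 to go: {0,2,4,5} 1  {2,3,4,5} 2
  if 0:m drops first: 2 orders
  if 1:h drops first: 3 orders
heap linearizations: 5

5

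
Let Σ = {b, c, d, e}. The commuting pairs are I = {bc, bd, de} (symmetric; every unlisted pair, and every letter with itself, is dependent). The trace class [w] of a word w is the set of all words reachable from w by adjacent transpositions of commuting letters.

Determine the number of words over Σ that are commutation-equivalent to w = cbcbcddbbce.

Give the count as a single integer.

0(c) covers ∅
1(b) covers ∅
2(c) covers 0:c
3(b) covers 1:b
4(c) covers 2:c
5(d) covers 4:c
6(d) covers 5:d
7(b) covers 3:b
8(b) covers 7:b
9(c) covers 6:d
10(e) covers 8:b, 9:c
floor of heap: 0:c, 1:b
completions by unplaced set U, small U first (add the entries for U minus each lowest piece of U):
  |U|=1: {10}:1
  |U|=2: {8,10}:1  {9,10}:1
  |U|=3: {6,9,10}:1  {7,8,10}:1  {8,9,10}:2
  |U|=4: {3,7,8,10}:1  {5,6,9,10}:1  {6,8,9,10}:3  {7,8,9,10}:3
  |U|=5: {1,3,7,8,10}:1  {3,7,8,9,10}:4  {4,5,6,9,10}:1  {5,6,8,9,10}:4  {6,7,8,9,10}:6
  |U|=6: {1,3,7,8,9,10}:5  {2,4,5,6,9,10}:1  {3,6,7,8,9,10}:10  {4,5,6,8,9,10}:5  {5,6,7,8,9,10}:10
  |U|=7: {0,2,4,5,6,9,10}:1  {1,3,6,7,8,9,10}:15  {2,4,5,6,8,9,10}:6  {3,5,6,7,8,9,10}:20  {4,5,6,7,8,9,10}:15
  |U|=8: {0,2,4,5,6,8,9,10}:7  {1,3,5,6,7,8,9,10}:35  {2,4,5,6,7,8,9,10}:21  {3,4,5,6,7,8,9,10}:35
  |U|=9: {0,2,4,5,6,7,8,9,10}:28  {1,3,4,5,6,7,8,9,10}:70  {2,3,4,5,6,7,8,9,10}:56
  start at 0(c): 126
  start at 1(b): 84
sum over floor = 210

210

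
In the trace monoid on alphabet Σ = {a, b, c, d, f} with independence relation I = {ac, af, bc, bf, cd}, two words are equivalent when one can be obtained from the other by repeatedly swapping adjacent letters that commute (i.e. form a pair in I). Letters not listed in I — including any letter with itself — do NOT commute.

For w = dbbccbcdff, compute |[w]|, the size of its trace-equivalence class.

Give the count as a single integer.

#0=d has no predecessor
#1=b depends on [0:d]
#2=b depends on [1:b]
#3=c has no predecessor
#4=c depends on [3:c]
#5=b depends on [2:b]
#6=c depends on [4:c]
#7=d depends on [5:b]
#8=f depends on [6:c, 7:d]
#9=f depends on [8:f]
sources: [0:d, 3:c]
N(rest) = Σ N(rest − s) over sources s of rest; N(one piece) = 1:
  size 1 → [9]=1
  size 2 → [8,9]=1
  size 3 → [6,8,9]=1  [7,8,9]=1
  size 4 → [4,6,8,9]=1  [5,7,8,9]=1  [6,7,8,9]=2
  size 5 → [2,5,7,8,9]=1  [3,4,6,8,9]=1  [4,6,7,8,9]=3  [5,6,7,8,9]=3
  size 6 → [1,2,5,7,8,9]=1  [2,5,6,7,8,9]=4  [3,4,6,7,8,9]=4  [4,5,6,7,8,9]=6
  size 7 → [0,1,2,5,7,8,9]=1  [1,2,5,6,7,8,9]=5  [2,4,5,6,7,8,9]=10  [3,4,5,6,7,8,9]=10
  size 8 → [0,1,2,5,6,7,8,9]=6  [1,2,4,5,6,7,8,9]=15  [2,3,4,5,6,7,8,9]=20
  first=0(d) contributes 35
  first=3(c) contributes 21
|[w]| = 56

56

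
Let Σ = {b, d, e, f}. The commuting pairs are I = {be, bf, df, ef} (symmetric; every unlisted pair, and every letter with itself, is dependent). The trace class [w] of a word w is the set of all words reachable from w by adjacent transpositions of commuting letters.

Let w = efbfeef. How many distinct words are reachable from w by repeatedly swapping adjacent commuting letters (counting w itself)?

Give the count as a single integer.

140

0(e) covers ∅
1(f) covers ∅
2(b) covers ∅
3(f) covers 1:f
4(e) covers 0:e
5(e) covers 4:e
6(f) covers 3:f
floor of heap: 0:e, 1:f, 2:b
completions by unplaced set U, small U first (add the entries for U minus each lowest piece of U):
  |U|=1: {2}:1  {5}:1  {6}:1
  |U|=2: {2,5}:2  {2,6}:2  {3,6}:1  {4,5}:1  {5,6}:2
  |U|=3: {0,4,5}:1  {1,3,6}:1  {2,3,6}:3  {2,4,5}:3  {2,5,6}:6  {3,5,6}:3  {4,5,6}:3
  |U|=4: {0,2,4,5}:4  {0,4,5,6}:4  {1,2,3,6}:4  {1,3,5,6}:4  {2,3,5,6}:12  {2,4,5,6}:12  {3,4,5,6}:6
  |U|=5: {0,2,4,5,6}:20  {0,3,4,5,6}:10  {1,2,3,5,6}:20  {1,3,4,5,6}:10  {2,3,4,5,6}:30
  start at 0(e): 60
  start at 1(f): 60
  start at 2(b): 20
sum over floor = 140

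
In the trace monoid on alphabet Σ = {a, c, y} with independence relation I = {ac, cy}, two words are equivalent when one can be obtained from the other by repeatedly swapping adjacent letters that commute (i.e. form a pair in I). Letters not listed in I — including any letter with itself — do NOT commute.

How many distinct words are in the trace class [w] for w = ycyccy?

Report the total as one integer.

0(y) covers ∅
1(c) covers ∅
2(y) covers 0:y
3(c) covers 1:c
4(c) covers 3:c
5(y) covers 2:y
floor of heap: 0:y, 1:c
completions by unplaced set U, small U first (add the entries for U minus each lowest piece of U):
  |U|=1: {4}:1  {5}:1
  |U|=2: {2,5}:1  {3,4}:1  {4,5}:2
  |U|=3: {0,2,5}:1  {1,3,4}:1  {2,4,5}:3  {3,4,5}:3
  |U|=4: {0,2,4,5}:4  {1,3,4,5}:4  {2,3,4,5}:6
  start at 0(y): 10
  start at 1(c): 10
sum over floor = 20

20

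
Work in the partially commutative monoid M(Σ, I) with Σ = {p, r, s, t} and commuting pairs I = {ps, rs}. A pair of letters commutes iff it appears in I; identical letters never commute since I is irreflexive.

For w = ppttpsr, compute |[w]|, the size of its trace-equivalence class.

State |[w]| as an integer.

0(p) covers ∅
1(p) covers 0:p
2(t) covers 1:p
3(t) covers 2:t
4(p) covers 3:t
5(s) covers 3:t
6(r) covers 4:p
floor of heap: 0:p
completions by unplaced set U, small U first (add the entries for U minus each lowest piece of U):
  |U|=1: {5}:1  {6}:1
  |U|=2: {4,6}:1  {5,6}:2
  |U|=3: {4,5,6}:3
  |U|=4: {3,4,5,6}:3
  |U|=5: {2,3,4,5,6}:3
  start at 0(p): 3

3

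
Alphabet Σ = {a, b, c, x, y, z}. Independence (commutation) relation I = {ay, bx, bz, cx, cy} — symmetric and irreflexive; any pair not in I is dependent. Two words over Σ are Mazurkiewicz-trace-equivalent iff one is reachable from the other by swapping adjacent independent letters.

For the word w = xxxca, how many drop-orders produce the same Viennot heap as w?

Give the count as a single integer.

piece 0:x — minimal
piece 1:x rests on {0:x}
piece 2:x rests on {1:x}
piece 3:c — minimal
piece 4:a rests on {2:x, 3:c}
minimal pieces: {0:x, 3:c}
ways to finish when only these pieces remain (= sum over removing one remaining piece with nothing left below it):
  1 left: {4}→1
  2 left: {2,4}→1  {3,4}→1
  3 left: {1,2,4}→1  {2,3,4}→2
  placing 0:x first → 3 extensions
  placing 3:c first → 1 extensions
total linear extensions = 4

4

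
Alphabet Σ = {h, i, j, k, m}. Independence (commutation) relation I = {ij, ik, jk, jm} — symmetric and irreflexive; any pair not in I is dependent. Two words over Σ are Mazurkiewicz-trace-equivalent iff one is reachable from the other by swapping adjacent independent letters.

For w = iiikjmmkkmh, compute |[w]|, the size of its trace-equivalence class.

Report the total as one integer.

drop 0:i onto floor
drop 1:i onto {0:i}
drop 2:i onto {1:i}
drop 3:k onto floor
drop 4:j onto floor
drop 5:m onto {2:i, 3:k}
drop 6:m onto {5:m}
drop 7:k onto {6:m}
drop 8:k onto {7:k}
drop 9:m onto {8:k}
drop 10:h onto {4:j, 9:m}
ground layer = {0:i, 3:k, 4:j}
drop-orders for the pieces not yet dropped (sum over which currently-grounded one goes next):
  1 to go: {10} 1
  2 to go: {4,10} 1  {9,10} 1
  3 to go: {4,9,10} 2  {8,9,10} 1
  4 to go: {4,8,9,10} 3  {7,8,9,10} 1
  5 to go: {4,7,8,9,10} 4  {6,7,8,9,10} 1
  6 to go: {4,6,7,8,9,10} 5  {5,6,7,8,9,10} 1
  7 to go: {2,5,6,7,8,9,10} 1  {3,5,6,7,8,9,10} 1  {4,5,6,7,8,9,10} 6
  8 to go: {1,2,5,6,7,8,9,10} 1  {2,3,5,6,7,8,9,10} 2  {2,4,5,6,7,8,9,10} 7  {3,4,5,6,7,8,9,10} 7
  9 to go: {0,1,2,5,6,7,8,9,10} 1  {1,2,3,5,6,7,8,9,10} 3  {1,2,4,5,6,7,8,9,10} 8  {2,3,4,5,6,7,8,9,10} 16
  if 0:i drops first: 27 orders
  if 3:k drops first: 9 orders
  if 4:j drops first: 4 orders
heap linearizations: 40

40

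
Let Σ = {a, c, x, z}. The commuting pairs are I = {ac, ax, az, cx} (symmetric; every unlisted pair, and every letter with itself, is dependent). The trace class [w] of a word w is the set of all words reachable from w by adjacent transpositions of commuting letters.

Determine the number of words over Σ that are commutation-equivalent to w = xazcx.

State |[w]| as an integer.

#0=x has no predecessor
#1=a has no predecessor
#2=z depends on [0:x]
#3=c depends on [2:z]
#4=x depends on [2:z]
sources: [0:x, 1:a]
N(rest) = Σ N(rest − s) over sources s of rest; N(one piece) = 1:
  size 1 → [1]=1  [3]=1  [4]=1
  size 2 → [1,3]=2  [1,4]=2  [3,4]=2
  size 3 → [1,3,4]=6  [2,3,4]=2
  first=0(x) contributes 8
  first=1(a) contributes 2
|[w]| = 10

10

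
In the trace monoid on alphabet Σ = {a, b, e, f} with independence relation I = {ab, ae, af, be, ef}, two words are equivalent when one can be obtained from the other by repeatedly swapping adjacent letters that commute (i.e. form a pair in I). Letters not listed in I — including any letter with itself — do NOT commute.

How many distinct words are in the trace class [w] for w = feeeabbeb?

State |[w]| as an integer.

drop 0:f onto floor
drop 1:e onto floor
drop 2:e onto {1:e}
drop 3:e onto {2:e}
drop 4:a onto floor
drop 5:b onto {0:f}
drop 6:b onto {5:b}
drop 7:e onto {3:e}
drop 8:b onto {6:b}
ground layer = {0:f, 1:e, 4:a}
drop-orders for the pieces not yet dropped (sum over which currently-grounded one goes next):
  1 to go: {4} 1  {7} 1  {8} 1
  2 to go: {3,7} 1  {4,7} 2  {4,8} 2  {6,8} 1  {7,8} 2
  3 to go: {2,3,7} 1  {3,4,7} 3  {3,7,8} 3  {4,6,8} 3  {4,7,8} 6  {5,6,8} 1  {6,7,8} 3
  4 to go: {0,5,6,8} 1  {1,2,3,7} 1  {2,3,4,7} 4  {2,3,7,8} 4  {3,4,7,8} 12  {3,6,7,8} 6  {4,5,6,8} 4  {4,6,7,8} 12  {5,6,7,8} 4
  5 to go: {0,4,5,6,8} 5  {0,5,6,7,8} 5  {1,2,3,4,7} 5  {1,2,3,7,8} 5  {2,3,4,7,8} 20  {2,3,6,7,8} 10  {3,4,6,7,8} 30  {3,5,6,7,8} 10  {4,5,6,7,8} 20
  6 to go: {0,3,5,6,7,8} 15  {0,4,5,6,7,8} 30  {1,2,3,4,7,8} 30  {1,2,3,6,7,8} 15  {2,3,4,6,7,8} 60  {2,3,5,6,7,8} 20  {3,4,5,6,7,8} 60
  7 to go: {0,2,3,5,6,7,8} 35  {0,3,4,5,6,7,8} 105  {1,2,3,4,6,7,8} 105  {1,2,3,5,6,7,8} 35  {2,3,4,5,6,7,8} 140
  if 0:f drops first: 280 orders
  if 1:e drops first: 280 orders
  if 4:a drops first: 70 orders
heap linearizations: 630

630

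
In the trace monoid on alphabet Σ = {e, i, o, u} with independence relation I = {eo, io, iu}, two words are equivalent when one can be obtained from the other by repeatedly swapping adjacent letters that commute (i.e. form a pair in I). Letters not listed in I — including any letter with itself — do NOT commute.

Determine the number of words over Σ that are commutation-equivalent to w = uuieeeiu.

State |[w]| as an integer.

6

#0=u has no predecessor
#1=u depends on [0:u]
#2=i has no predecessor
#3=e depends on [1:u, 2:i]
#4=e depends on [3:e]
#5=e depends on [4:e]
#6=i depends on [5:e]
#7=u depends on [5:e]
sources: [0:u, 2:i]
N(rest) = Σ N(rest − s) over sources s of rest; N(one piece) = 1:
  size 1 → [6]=1  [7]=1
  size 2 → [6,7]=2
  size 3 → [5,6,7]=2
  size 4 → [4,5,6,7]=2
  size 5 → [3,4,5,6,7]=2
  size 6 → [1,3,4,5,6,7]=2  [2,3,4,5,6,7]=2
  first=0(u) contributes 4
  first=2(i) contributes 2
|[w]| = 6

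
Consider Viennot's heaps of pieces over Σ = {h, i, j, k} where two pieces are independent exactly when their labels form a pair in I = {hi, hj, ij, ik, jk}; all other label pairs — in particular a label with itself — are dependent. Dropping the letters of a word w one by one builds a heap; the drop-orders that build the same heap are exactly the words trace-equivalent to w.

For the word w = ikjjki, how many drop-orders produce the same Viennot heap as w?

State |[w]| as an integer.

piece 0:i — minimal
piece 1:k — minimal
piece 2:j — minimal
piece 3:j rests on {2:j}
piece 4:k rests on {1:k}
piece 5:i rests on {0:i}
minimal pieces: {0:i, 1:k, 2:j}
ways to finish when only these pieces remain (= sum over removing one remaining piece with nothing left below it):
  1 left: {3}→1  {4}→1  {5}→1
  2 left: {0,5}→1  {1,4}→1  {2,3}→1  {3,4}→2  {3,5}→2  {4,5}→2
  3 left: {0,3,5}→3  {0,4,5}→3  {1,3,4}→3  {1,4,5}→3  {2,3,4}→3  {2,3,5}→3  {3,4,5}→6
  4 left: {0,1,4,5}→6  {0,2,3,5}→6  {0,3,4,5}→12  {1,2,3,4}→6  {1,3,4,5}→12  {2,3,4,5}→12
  placing 0:i first → 30 extensions
  placing 1:k first → 30 extensions
  placing 2:j first → 30 extensions
total linear extensions = 90

90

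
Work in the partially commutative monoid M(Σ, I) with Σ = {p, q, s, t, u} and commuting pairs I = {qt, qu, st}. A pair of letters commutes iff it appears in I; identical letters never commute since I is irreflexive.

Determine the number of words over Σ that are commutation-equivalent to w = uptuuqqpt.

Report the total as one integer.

piece 0:u — minimal
piece 1:p rests on {0:u}
piece 2:t rests on {1:p}
piece 3:u rests on {2:t}
piece 4:u rests on {3:u}
piece 5:q rests on {1:p}
piece 6:q rests on {5:q}
piece 7:p rests on {4:u, 6:q}
piece 8:t rests on {7:p}
minimal pieces: {0:u}
ways to finish when only these pieces remain (= sum over removing one remaining piece with nothing left below it):
  1 left: {8}→1
  2 left: {7,8}→1
  3 left: {4,7,8}→1  {6,7,8}→1
  4 left: {3,4,7,8}→1  {4,6,7,8}→2  {5,6,7,8}→1
  5 left: {2,3,4,7,8}→1  {3,4,6,7,8}→3  {4,5,6,7,8}→3
  6 left: {2,3,4,6,7,8}→4  {3,4,5,6,7,8}→6
  7 left: {2,3,4,5,6,7,8}→10
  placing 0:u first → 10 extensions

10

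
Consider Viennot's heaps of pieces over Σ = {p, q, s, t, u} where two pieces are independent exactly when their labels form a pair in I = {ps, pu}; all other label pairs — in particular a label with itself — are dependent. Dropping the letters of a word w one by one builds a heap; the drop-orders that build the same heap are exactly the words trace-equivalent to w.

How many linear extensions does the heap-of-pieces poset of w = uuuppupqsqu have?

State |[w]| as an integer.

piece 0:u — minimal
piece 1:u rests on {0:u}
piece 2:u rests on {1:u}
piece 3:p — minimal
piece 4:p rests on {3:p}
piece 5:u rests on {2:u}
piece 6:p rests on {4:p}
piece 7:q rests on {5:u, 6:p}
piece 8:s rests on {7:q}
piece 9:q rests on {8:s}
piece 10:u rests on {9:q}
minimal pieces: {0:u, 3:p}
ways to finish when only these pieces remain (= sum over removing one remaining piece with nothing left below it):
  1 left: {10}→1
  2 left: {9,10}→1
  3 left: {8,9,10}→1
  4 left: {7,8,9,10}→1
  5 left: {5,7,8,9,10}→1  {6,7,8,9,10}→1
  6 left: {2,5,7,8,9,10}→1  {4,6,7,8,9,10}→1  {5,6,7,8,9,10}→2
  7 left: {1,2,5,7,8,9,10}→1  {2,5,6,7,8,9,10}→3  {3,4,6,7,8,9,10}→1  {4,5,6,7,8,9,10}→3
  8 left: {0,1,2,5,7,8,9,10}→1  {1,2,5,6,7,8,9,10}→4  {2,4,5,6,7,8,9,10}→6  {3,4,5,6,7,8,9,10}→4
  9 left: {0,1,2,5,6,7,8,9,10}→5  {1,2,4,5,6,7,8,9,10}→10  {2,3,4,5,6,7,8,9,10}→10
  placing 0:u first → 20 extensions
  placing 3:p first → 15 extensions
total linear extensions = 35

35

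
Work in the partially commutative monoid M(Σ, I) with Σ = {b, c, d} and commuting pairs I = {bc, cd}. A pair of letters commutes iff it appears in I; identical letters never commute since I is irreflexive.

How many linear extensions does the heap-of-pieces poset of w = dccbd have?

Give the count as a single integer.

drop 0:d onto floor
drop 1:c onto floor
drop 2:c onto {1:c}
drop 3:b onto {0:d}
drop 4:d onto {3:b}
ground layer = {0:d, 1:c}
drop-orders for the pieces not yet dropped (sum over which currently-grounded one goes next):
  1 to go: {2} 1  {4} 1
  2 to go: {1,2} 1  {2,4} 2  {3,4} 1
  3 to go: {0,3,4} 1  {1,2,4} 3  {2,3,4} 3
  if 0:d drops first: 6 orders
  if 1:c drops first: 4 orders
heap linearizations: 10

10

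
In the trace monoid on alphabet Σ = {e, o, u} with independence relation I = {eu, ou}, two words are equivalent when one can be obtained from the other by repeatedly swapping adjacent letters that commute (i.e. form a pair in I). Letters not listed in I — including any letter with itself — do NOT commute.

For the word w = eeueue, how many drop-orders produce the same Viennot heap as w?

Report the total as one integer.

15

piece 0:e — minimal
piece 1:e rests on {0:e}
piece 2:u — minimal
piece 3:e rests on {1:e}
piece 4:u rests on {2:u}
piece 5:e rests on {3:e}
minimal pieces: {0:e, 2:u}
ways to finish when only these pieces remain (= sum over removing one remaining piece with nothing left below it):
  1 left: {4}→1  {5}→1
  2 left: {2,4}→1  {3,5}→1  {4,5}→2
  3 left: {1,3,5}→1  {2,4,5}→3  {3,4,5}→3
  4 left: {0,1,3,5}→1  {1,3,4,5}→4  {2,3,4,5}→6
  placing 0:e first → 10 extensions
  placing 2:u first → 5 extensions
total linear extensions = 15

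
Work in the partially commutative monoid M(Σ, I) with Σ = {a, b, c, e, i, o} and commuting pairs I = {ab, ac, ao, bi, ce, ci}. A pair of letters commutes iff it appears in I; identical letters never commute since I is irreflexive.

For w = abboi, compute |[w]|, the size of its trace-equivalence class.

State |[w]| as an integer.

#0=a has no predecessor
#1=b has no predecessor
#2=b depends on [1:b]
#3=o depends on [2:b]
#4=i depends on [0:a, 3:o]
sources: [0:a, 1:b]
N(rest) = Σ N(rest − s) over sources s of rest; N(one piece) = 1:
  size 1 → [4]=1
  size 2 → [0,4]=1  [3,4]=1
  size 3 → [0,3,4]=2  [2,3,4]=1
  first=0(a) contributes 1
  first=1(b) contributes 3
|[w]| = 4

4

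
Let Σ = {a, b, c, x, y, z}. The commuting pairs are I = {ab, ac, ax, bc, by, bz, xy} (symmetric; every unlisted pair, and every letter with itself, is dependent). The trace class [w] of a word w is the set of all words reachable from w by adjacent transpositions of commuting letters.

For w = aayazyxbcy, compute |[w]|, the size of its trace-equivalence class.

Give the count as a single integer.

7

drop 0:a onto floor
drop 1:a onto {0:a}
drop 2:y onto {1:a}
drop 3:a onto {2:y}
drop 4:z onto {3:a}
drop 5:y onto {4:z}
drop 6:x onto {4:z}
drop 7:b onto {6:x}
drop 8:c onto {5:y, 6:x}
drop 9:y onto {8:c}
ground layer = {0:a}
drop-orders for the pieces not yet dropped (sum over which currently-grounded one goes next):
  1 to go: {7} 1  {9} 1
  2 to go: {7,9} 2  {8,9} 1
  3 to go: {5,8,9} 1  {7,8,9} 3
  4 to go: {5,7,8,9} 4  {6,7,8,9} 3
  5 to go: {5,6,7,8,9} 7
  6 to go: {4,5,6,7,8,9} 7
  7 to go: {3,4,5,6,7,8,9} 7
  8 to go: {2,3,4,5,6,7,8,9} 7
  if 0:a drops first: 7 orders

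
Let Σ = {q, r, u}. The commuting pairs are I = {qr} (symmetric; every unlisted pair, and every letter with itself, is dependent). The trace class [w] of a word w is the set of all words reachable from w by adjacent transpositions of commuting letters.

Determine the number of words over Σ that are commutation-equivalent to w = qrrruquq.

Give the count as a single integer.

0(q) covers ∅
1(r) covers ∅
2(r) covers 1:r
3(r) covers 2:r
4(u) covers 0:q, 3:r
5(q) covers 4:u
6(u) covers 5:q
7(q) covers 6:u
floor of heap: 0:q, 1:r
completions by unplaced set U, small U first (add the entries for U minus each lowest piece of U):
  |U|=1: {7}:1
  |U|=2: {6,7}:1
  |U|=3: {5,6,7}:1
  |U|=4: {4,5,6,7}:1
  |U|=5: {0,4,5,6,7}:1  {3,4,5,6,7}:1
  |U|=6: {0,3,4,5,6,7}:2  {2,3,4,5,6,7}:1
  start at 0(q): 1
  start at 1(r): 3
sum over floor = 4

4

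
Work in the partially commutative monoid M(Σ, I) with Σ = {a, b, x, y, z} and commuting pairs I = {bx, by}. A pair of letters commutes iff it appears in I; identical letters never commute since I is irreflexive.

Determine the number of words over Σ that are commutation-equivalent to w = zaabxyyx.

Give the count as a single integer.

5

0(z) covers ∅
1(a) covers 0:z
2(a) covers 1:a
3(b) covers 2:a
4(x) covers 2:a
5(y) covers 4:x
6(y) covers 5:y
7(x) covers 6:y
floor of heap: 0:z
completions by unplaced set U, small U first (add the entries for U minus each lowest piece of U):
  |U|=1: {3}:1  {7}:1
  |U|=2: {3,7}:2  {6,7}:1
  |U|=3: {3,6,7}:3  {5,6,7}:1
  |U|=4: {3,5,6,7}:4  {4,5,6,7}:1
  |U|=5: {3,4,5,6,7}:5
  |U|=6: {2,3,4,5,6,7}:5
  start at 0(z): 5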